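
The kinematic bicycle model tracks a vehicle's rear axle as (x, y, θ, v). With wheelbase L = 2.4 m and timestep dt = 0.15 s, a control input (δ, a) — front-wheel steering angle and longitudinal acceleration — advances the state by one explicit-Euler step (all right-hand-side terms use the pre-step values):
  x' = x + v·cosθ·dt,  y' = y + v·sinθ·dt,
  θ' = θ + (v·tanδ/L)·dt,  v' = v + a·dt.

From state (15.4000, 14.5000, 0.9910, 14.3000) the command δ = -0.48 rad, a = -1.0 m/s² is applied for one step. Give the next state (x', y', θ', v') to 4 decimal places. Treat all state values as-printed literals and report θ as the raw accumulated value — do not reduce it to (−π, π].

x' = 15.4000 + 14.3000·cos(0.9910)·0.15 = 16.5751
y' = 14.5000 + 14.3000·sin(0.9910)·0.15 = 16.2945
θ' = 0.9910 + (14.3000/2.4)·tan(-0.48)·0.15 = 0.5257
v' = 14.3000 − 1.0000·0.15 = 14.1500

(16.5751, 16.2945, 0.5257, 14.1500)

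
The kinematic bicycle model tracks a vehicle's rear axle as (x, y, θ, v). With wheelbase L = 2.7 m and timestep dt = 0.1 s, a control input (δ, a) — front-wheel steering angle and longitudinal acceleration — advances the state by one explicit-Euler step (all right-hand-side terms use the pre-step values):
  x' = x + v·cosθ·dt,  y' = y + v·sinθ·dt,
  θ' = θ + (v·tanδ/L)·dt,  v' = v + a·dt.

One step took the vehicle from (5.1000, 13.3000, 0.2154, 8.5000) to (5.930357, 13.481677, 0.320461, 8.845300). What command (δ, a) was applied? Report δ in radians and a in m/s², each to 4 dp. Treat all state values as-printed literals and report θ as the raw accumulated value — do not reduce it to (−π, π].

δ = 0.3221, a = 3.4530

a = (v'−v)/dt = (0.345300)/0.1 = 3.4530
Δθ = θ'−θ = 0.105061;  (v·dt/L) = 8.5000·0.1/2.7 = 0.314815
tan δ = Δθ·L/(v·dt) = 0.333723  →  δ = 0.3221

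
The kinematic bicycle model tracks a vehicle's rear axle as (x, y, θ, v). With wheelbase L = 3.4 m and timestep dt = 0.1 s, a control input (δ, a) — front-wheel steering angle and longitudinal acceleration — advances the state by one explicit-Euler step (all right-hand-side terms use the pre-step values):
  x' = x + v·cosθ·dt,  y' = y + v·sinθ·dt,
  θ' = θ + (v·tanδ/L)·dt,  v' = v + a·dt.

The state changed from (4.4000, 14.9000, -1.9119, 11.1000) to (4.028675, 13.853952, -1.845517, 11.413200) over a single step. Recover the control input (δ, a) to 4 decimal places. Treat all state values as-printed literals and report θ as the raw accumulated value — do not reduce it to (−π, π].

δ = 0.2006, a = 3.1320

a = (v'−v)/dt = (0.313200)/0.1 = 3.1320
Δθ = θ'−θ = 0.066383;  (v·dt/L) = 11.1000·0.1/3.4 = 0.326471
tan δ = Δθ·L/(v·dt) = 0.203335  →  δ = 0.2006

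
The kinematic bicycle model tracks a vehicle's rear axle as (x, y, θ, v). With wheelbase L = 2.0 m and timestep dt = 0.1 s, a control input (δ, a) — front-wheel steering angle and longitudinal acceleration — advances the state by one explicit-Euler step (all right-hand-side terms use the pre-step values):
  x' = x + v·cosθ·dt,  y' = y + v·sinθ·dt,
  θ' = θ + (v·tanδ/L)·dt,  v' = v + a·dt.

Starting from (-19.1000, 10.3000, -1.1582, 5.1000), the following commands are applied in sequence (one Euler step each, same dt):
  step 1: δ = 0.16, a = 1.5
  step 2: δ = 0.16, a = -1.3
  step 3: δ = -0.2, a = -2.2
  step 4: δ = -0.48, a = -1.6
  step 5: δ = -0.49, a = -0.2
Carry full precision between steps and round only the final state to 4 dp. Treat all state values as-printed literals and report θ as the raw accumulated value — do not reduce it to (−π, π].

(-18.0635, 8.0178, -1.3805, 4.7200)

after step 1 (δ=0.16, a=1.5): (-18.895496, 9.832798, -1.117048, 5.250000)
after step 2 (δ=0.16, a=-1.3): (-18.665368, 9.360922, -1.074686, 5.120000)
after step 3 (δ=-0.2, a=-2.2): (-18.421652, 8.910649, -1.126580, 4.900000)
after step 4 (δ=-0.48, a=-1.6): (-18.211074, 8.468204, -1.254130, 4.740000)
after step 5 (δ=-0.49, a=-0.2): (-18.063470, 8.017772, -1.380543, 4.720000)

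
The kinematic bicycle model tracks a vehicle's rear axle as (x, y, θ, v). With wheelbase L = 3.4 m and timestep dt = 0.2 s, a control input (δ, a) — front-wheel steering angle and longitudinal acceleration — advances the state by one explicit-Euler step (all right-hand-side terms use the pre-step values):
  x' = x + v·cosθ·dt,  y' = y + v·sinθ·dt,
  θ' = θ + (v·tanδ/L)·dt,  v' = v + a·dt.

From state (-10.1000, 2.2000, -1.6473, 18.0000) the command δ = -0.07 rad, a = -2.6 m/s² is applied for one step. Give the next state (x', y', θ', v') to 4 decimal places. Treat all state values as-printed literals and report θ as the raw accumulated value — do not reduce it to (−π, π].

x' = -10.1000 + 18.0000·cos(-1.6473)·0.2 = -10.3751
y' = 2.2000 + 18.0000·sin(-1.6473)·0.2 = -1.3895
θ' = -1.6473 + (18.0000/3.4)·tan(-0.07)·0.2 = -1.7215
v' = 18.0000 − 2.6000·0.2 = 17.4800

(-10.3751, -1.3895, -1.7215, 17.4800)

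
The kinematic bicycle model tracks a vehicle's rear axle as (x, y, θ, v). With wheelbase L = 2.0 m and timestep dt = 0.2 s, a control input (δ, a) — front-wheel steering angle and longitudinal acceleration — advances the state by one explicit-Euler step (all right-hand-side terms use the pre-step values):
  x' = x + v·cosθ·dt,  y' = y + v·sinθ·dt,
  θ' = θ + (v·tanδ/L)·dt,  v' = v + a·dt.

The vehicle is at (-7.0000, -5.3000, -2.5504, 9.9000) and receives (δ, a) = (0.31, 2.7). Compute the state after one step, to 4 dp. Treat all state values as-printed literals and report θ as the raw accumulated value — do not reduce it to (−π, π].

(-8.6439, -6.4036, -2.2333, 10.4400)

x' = -7.0000 + 9.9000·cos(-2.5504)·0.2 = -8.6439
y' = -5.3000 + 9.9000·sin(-2.5504)·0.2 = -6.4036
θ' = -2.5504 + (9.9000/2.0)·tan(0.31)·0.2 = -2.2333
v' = 9.9000 + 2.7000·0.2 = 10.4400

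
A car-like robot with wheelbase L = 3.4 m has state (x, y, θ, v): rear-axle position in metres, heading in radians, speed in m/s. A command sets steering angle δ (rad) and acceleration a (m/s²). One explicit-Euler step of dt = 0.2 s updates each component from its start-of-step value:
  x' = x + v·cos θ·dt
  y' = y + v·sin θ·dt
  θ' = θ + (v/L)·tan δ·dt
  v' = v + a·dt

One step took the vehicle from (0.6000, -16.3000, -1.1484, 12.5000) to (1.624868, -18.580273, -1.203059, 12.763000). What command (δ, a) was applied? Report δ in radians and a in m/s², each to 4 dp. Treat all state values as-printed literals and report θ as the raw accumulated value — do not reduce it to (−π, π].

a = (v'−v)/dt = (0.263000)/0.2 = 1.3150
Δθ = θ'−θ = -0.054659;  (v·dt/L) = 12.5000·0.2/3.4 = 0.735294
tan δ = Δθ·L/(v·dt) = -0.074336  →  δ = -0.0742

δ = -0.0742, a = 1.3150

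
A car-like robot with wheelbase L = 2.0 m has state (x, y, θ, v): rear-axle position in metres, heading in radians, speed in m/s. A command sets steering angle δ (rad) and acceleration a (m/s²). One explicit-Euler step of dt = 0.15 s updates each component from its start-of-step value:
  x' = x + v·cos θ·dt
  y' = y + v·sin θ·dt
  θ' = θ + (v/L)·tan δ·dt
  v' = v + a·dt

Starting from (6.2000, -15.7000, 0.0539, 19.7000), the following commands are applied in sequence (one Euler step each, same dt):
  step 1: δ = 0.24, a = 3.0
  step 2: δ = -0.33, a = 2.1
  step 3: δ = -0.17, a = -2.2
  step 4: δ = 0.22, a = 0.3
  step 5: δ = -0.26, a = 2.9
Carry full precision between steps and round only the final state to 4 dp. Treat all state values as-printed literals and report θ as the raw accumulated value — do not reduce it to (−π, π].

after step 1 (δ=0.24, a=3.0): (9.150709, -15.540803, 0.415469, 20.150000)
after step 2 (δ=-0.33, a=2.1): (11.916076, -14.320864, -0.102172, 20.465000)
after step 3 (δ=-0.17, a=-2.2): (14.969817, -14.633961, -0.365644, 20.135000)
after step 4 (δ=0.22, a=0.3): (17.790410, -15.713852, -0.027950, 20.180000)
after step 5 (δ=-0.26, a=2.9): (20.816228, -15.798446, -0.430574, 20.615000)

(20.8162, -15.7984, -0.4306, 20.6150)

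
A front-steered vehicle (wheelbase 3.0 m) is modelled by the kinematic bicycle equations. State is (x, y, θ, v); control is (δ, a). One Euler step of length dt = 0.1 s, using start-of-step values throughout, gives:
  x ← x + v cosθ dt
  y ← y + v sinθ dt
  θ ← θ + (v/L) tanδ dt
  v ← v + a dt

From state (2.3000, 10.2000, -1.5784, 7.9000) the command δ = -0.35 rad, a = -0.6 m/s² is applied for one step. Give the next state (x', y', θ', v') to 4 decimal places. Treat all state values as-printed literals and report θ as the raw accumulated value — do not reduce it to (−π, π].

x' = 2.3000 + 7.9000·cos(-1.5784)·0.1 = 2.2940
y' = 10.2000 + 7.9000·sin(-1.5784)·0.1 = 9.4100
θ' = -1.5784 + (7.9000/3.0)·tan(-0.35)·0.1 = -1.6745
v' = 7.9000 − 0.6000·0.1 = 7.8400

(2.2940, 9.4100, -1.6745, 7.8400)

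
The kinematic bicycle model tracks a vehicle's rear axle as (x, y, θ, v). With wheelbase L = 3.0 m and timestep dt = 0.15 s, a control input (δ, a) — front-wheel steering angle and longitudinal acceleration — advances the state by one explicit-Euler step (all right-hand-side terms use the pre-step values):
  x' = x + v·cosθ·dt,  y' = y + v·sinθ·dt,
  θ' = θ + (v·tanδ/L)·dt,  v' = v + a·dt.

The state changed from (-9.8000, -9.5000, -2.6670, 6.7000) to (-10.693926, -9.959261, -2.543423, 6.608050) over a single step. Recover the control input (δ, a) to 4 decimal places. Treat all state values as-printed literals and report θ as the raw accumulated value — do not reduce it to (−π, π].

a = (v'−v)/dt = (-0.091950)/0.15 = -0.6130
Δθ = θ'−θ = 0.123577;  (v·dt/L) = 6.7000·0.15/3.0 = 0.335000
tan δ = Δθ·L/(v·dt) = 0.368887  →  δ = 0.3534

δ = 0.3534, a = -0.6130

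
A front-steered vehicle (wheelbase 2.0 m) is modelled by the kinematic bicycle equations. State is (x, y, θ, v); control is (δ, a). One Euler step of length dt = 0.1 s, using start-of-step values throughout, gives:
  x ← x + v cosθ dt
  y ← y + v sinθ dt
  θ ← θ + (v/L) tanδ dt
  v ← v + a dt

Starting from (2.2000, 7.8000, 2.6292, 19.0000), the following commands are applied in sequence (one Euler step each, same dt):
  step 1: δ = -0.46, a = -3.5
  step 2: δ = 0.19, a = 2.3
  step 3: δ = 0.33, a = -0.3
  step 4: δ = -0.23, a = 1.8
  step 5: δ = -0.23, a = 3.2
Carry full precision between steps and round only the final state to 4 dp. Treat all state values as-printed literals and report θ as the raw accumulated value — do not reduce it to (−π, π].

(-4.9262, 13.7414, 2.2177, 19.3500)

after step 1 (δ=-0.46, a=-3.5): (0.544009, 8.731502, 2.158524, 18.650000)
after step 2 (δ=0.19, a=2.3): (-0.490079, 10.283560, 2.337862, 18.880000)
after step 3 (δ=0.33, a=-0.3): (-1.800400, 11.642826, 2.661205, 18.850000)
after step 4 (δ=-0.23, a=1.8): (-3.472048, 12.513928, 2.440525, 19.030000)
after step 5 (δ=-0.23, a=3.2): (-4.926233, 13.741427, 2.217738, 19.350000)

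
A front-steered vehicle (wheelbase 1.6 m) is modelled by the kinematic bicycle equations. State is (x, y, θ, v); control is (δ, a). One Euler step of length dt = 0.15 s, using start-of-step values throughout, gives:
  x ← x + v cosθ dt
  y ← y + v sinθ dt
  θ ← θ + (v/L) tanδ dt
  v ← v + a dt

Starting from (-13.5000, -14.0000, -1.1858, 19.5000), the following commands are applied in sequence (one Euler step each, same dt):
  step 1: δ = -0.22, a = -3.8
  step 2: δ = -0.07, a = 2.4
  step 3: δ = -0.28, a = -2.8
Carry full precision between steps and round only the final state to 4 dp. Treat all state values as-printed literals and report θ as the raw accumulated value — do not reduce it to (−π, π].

after step 1 (δ=-0.22, a=-3.8): (-12.401499, -16.710889, -1.594604, 18.930000)
after step 2 (δ=-0.07, a=2.4): (-12.469096, -19.549585, -1.719036, 19.290000)
after step 3 (δ=-0.28, a=-2.8): (-12.896457, -22.411351, -2.239060, 18.870000)

(-12.8965, -22.4114, -2.2391, 18.8700)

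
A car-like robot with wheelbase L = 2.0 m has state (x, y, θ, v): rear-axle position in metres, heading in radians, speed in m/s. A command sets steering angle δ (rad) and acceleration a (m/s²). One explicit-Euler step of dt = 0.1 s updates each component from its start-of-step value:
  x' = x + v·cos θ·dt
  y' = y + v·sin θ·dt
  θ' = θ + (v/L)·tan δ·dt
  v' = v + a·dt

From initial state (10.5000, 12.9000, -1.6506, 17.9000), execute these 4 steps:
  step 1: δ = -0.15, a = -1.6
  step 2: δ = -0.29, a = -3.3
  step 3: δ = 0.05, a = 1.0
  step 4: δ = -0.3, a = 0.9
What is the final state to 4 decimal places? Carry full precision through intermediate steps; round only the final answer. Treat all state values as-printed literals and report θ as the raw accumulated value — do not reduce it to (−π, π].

(8.4353, 6.2511, -2.2778, 17.6000)

after step 1 (δ=-0.15, a=-1.6): (10.357303, 11.115697, -1.785866, 17.740000)
after step 2 (δ=-0.29, a=-3.3): (9.978704, 9.382567, -2.050558, 17.410000)
after step 3 (δ=0.05, a=1.0): (9.175114, 7.838118, -2.006997, 17.510000)
after step 4 (δ=-0.3, a=0.9): (8.435319, 6.251075, -2.277821, 17.600000)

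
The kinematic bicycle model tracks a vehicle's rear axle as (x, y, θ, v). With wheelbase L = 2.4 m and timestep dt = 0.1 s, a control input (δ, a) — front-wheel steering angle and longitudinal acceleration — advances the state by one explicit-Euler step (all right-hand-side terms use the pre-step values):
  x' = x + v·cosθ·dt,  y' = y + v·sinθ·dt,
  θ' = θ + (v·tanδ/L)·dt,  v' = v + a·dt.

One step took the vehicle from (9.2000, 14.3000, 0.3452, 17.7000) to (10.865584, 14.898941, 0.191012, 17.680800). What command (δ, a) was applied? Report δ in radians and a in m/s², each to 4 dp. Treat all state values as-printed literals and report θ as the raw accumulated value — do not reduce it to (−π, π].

δ = -0.2061, a = -0.1920

a = (v'−v)/dt = (-0.019200)/0.1 = -0.1920
Δθ = θ'−θ = -0.154188;  (v·dt/L) = 17.7000·0.1/2.4 = 0.737500
tan δ = Δθ·L/(v·dt) = -0.209068  →  δ = -0.2061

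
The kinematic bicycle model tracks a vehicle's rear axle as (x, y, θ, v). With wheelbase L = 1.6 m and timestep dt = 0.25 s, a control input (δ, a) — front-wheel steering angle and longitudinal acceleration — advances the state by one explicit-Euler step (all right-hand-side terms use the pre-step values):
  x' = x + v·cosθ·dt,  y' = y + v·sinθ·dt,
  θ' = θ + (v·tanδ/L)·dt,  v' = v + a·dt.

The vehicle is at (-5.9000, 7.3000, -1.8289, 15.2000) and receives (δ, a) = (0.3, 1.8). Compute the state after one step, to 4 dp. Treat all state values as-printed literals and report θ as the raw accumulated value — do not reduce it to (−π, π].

(-6.8699, 3.6259, -1.0942, 15.6500)

x' = -5.9000 + 15.2000·cos(-1.8289)·0.25 = -6.8699
y' = 7.3000 + 15.2000·sin(-1.8289)·0.25 = 3.6259
θ' = -1.8289 + (15.2000/1.6)·tan(0.3)·0.25 = -1.0942
v' = 15.2000 + 1.8000·0.25 = 15.6500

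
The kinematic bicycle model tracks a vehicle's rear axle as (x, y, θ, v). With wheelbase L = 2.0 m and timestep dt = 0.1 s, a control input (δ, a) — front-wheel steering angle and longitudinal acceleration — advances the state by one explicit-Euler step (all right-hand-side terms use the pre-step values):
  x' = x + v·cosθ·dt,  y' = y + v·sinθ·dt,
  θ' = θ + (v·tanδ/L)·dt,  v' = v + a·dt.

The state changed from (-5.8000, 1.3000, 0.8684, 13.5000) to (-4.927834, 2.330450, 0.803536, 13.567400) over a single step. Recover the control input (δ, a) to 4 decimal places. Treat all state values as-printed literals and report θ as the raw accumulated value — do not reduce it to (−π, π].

δ = -0.0958, a = 0.6740

a = (v'−v)/dt = (0.067400)/0.1 = 0.6740
Δθ = θ'−θ = -0.064864;  (v·dt/L) = 13.5000·0.1/2.0 = 0.675000
tan δ = Δθ·L/(v·dt) = -0.096095  →  δ = -0.0958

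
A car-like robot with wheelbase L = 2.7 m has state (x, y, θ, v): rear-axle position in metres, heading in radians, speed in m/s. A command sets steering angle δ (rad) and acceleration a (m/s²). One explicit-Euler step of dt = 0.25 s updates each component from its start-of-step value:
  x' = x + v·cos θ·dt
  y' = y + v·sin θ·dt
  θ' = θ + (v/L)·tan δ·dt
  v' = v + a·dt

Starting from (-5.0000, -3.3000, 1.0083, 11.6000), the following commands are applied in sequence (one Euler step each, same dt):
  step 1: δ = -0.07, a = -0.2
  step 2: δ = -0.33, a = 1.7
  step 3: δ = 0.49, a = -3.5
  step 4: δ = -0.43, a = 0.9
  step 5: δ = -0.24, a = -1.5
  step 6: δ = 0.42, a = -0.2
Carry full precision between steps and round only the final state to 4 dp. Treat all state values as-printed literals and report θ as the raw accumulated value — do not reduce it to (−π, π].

after step 1 (δ=-0.07, a=-0.2): (-3.453431, -0.846813, 0.932992, 11.550000)
after step 2 (δ=-0.33, a=1.7): (-1.734118, 1.473018, 0.566680, 11.975000)
after step 3 (δ=0.49, a=-3.5): (0.791672, 3.080166, 1.158099, 11.100000)
after step 4 (δ=-0.43, a=0.9): (1.904673, 5.622184, 0.686739, 11.325000)
after step 5 (δ=-0.24, a=-1.5): (4.094129, 7.417249, 0.430126, 10.950000)
after step 6 (δ=0.42, a=-0.2): (6.582278, 8.558747, 0.882901, 10.900000)

(6.5823, 8.5587, 0.8829, 10.9000)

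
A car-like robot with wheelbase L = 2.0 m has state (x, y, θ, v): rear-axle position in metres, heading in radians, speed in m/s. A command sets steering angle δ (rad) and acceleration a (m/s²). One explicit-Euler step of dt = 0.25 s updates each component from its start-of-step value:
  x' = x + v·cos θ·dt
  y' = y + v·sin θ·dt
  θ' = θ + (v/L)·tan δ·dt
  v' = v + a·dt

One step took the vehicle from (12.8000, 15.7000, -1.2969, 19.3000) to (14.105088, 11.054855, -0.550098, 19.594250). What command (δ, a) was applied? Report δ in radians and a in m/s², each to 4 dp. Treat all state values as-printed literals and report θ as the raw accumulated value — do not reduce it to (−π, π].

δ = 0.3002, a = 1.1770

a = (v'−v)/dt = (0.294250)/0.25 = 1.1770
Δθ = θ'−θ = 0.746802;  (v·dt/L) = 19.3000·0.25/2.0 = 2.412500
tan δ = Δθ·L/(v·dt) = 0.309555  →  δ = 0.3002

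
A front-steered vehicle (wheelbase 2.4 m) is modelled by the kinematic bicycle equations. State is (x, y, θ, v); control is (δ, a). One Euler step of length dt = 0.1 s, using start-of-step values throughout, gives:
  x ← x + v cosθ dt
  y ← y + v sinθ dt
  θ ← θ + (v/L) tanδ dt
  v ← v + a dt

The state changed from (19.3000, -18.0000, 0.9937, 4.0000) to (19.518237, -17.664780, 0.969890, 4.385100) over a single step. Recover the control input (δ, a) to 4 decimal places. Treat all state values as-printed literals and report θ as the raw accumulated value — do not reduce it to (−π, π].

δ = -0.1419, a = 3.8510

a = (v'−v)/dt = (0.385100)/0.1 = 3.8510
Δθ = θ'−θ = -0.023810;  (v·dt/L) = 4.0000·0.1/2.4 = 0.166667
tan δ = Δθ·L/(v·dt) = -0.142860  →  δ = -0.1419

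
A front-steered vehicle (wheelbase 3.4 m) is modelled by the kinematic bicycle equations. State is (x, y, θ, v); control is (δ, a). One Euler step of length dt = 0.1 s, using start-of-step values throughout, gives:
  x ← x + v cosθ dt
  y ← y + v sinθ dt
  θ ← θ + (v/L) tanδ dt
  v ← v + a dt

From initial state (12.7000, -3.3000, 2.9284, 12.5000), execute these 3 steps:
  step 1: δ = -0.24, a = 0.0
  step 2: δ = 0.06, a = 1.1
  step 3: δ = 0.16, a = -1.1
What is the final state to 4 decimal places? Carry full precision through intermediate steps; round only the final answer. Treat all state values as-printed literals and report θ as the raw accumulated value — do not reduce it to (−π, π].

(9.0738, -2.3126, 2.9204, 12.5000)

after step 1 (δ=-0.24, a=0.0): (11.478300, -3.035523, 2.838431, 12.500000)
after step 2 (δ=0.06, a=1.1): (10.285303, -2.662349, 2.860516, 12.610000)
after step 3 (δ=0.16, a=-1.1): (9.073788, -2.312560, 2.920369, 12.500000)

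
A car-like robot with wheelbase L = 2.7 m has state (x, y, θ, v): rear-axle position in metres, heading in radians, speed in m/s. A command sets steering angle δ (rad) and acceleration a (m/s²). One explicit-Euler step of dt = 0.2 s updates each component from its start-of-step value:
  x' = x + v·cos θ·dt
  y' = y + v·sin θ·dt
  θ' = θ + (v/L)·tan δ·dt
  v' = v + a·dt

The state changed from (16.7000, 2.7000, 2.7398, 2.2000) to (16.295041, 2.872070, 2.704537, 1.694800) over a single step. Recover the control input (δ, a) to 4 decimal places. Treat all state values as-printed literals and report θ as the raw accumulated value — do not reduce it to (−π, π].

δ = -0.2131, a = -2.5260

a = (v'−v)/dt = (-0.505200)/0.2 = -2.5260
Δθ = θ'−θ = -0.035263;  (v·dt/L) = 2.2000·0.2/2.7 = 0.162963
tan δ = Δθ·L/(v·dt) = -0.216387  →  δ = -0.2131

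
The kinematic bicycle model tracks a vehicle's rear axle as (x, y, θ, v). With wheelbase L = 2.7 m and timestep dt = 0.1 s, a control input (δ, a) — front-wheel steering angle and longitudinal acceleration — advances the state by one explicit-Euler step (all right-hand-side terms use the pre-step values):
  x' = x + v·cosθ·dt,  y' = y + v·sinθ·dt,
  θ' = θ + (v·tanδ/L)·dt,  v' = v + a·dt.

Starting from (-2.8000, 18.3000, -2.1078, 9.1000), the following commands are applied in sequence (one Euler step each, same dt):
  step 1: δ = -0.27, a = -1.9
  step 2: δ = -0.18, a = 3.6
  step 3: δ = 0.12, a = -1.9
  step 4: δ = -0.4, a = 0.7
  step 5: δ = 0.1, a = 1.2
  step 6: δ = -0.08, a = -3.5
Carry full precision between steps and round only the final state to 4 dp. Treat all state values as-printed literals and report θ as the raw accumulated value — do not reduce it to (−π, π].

(-6.2171, 14.0430, -2.3554, 8.9200)

after step 1 (δ=-0.27, a=-1.9): (-3.265523, 17.518087, -2.201078, 8.910000)
after step 2 (δ=-0.18, a=3.6): (-3.790654, 16.798282, -2.261128, 9.270000)
after step 3 (δ=0.12, a=-1.9): (-4.380960, 16.083532, -2.219729, 9.080000)
after step 4 (δ=-0.4, a=0.7): (-4.929698, 15.360102, -2.361913, 9.150000)
after step 5 (δ=0.1, a=1.2): (-5.580389, 14.716810, -2.327910, 9.270000)
after step 6 (δ=-0.08, a=-3.5): (-6.217078, 14.043046, -2.355436, 8.920000)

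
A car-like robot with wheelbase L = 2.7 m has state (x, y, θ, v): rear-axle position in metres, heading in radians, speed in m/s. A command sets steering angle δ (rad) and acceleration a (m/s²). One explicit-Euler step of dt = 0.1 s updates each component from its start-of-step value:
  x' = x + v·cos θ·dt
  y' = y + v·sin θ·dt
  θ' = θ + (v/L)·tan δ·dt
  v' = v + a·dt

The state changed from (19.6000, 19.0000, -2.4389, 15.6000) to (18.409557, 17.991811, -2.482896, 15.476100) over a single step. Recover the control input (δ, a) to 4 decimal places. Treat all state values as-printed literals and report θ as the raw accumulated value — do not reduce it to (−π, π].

δ = -0.0760, a = -1.2390

a = (v'−v)/dt = (-0.123900)/0.1 = -1.2390
Δθ = θ'−θ = -0.043996;  (v·dt/L) = 15.6000·0.1/2.7 = 0.577778
tan δ = Δθ·L/(v·dt) = -0.076147  →  δ = -0.0760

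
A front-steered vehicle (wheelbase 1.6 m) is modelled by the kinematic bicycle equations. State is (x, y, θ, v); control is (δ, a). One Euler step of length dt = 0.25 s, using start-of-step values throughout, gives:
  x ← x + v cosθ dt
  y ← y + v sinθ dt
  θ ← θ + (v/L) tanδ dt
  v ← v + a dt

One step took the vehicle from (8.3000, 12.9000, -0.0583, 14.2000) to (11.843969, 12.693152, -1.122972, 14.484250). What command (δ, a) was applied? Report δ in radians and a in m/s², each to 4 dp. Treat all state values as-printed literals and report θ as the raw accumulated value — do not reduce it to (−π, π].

a = (v'−v)/dt = (0.284250)/0.25 = 1.1370
Δθ = θ'−θ = -1.064672;  (v·dt/L) = 14.2000·0.25/1.6 = 2.218750
tan δ = Δθ·L/(v·dt) = -0.479852  →  δ = -0.4474

δ = -0.4474, a = 1.1370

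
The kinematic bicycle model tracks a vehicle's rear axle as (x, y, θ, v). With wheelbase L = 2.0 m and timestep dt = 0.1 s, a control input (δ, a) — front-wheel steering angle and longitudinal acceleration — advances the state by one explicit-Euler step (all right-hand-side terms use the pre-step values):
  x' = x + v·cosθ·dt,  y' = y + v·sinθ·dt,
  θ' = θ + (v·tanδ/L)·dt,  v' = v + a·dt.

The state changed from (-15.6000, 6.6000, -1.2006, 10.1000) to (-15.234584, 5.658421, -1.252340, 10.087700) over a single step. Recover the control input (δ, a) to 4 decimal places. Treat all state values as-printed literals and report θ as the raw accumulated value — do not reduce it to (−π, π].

a = (v'−v)/dt = (-0.012300)/0.1 = -0.1230
Δθ = θ'−θ = -0.051740;  (v·dt/L) = 10.1000·0.1/2.0 = 0.505000
tan δ = Δθ·L/(v·dt) = -0.102455  →  δ = -0.1021

δ = -0.1021, a = -0.1230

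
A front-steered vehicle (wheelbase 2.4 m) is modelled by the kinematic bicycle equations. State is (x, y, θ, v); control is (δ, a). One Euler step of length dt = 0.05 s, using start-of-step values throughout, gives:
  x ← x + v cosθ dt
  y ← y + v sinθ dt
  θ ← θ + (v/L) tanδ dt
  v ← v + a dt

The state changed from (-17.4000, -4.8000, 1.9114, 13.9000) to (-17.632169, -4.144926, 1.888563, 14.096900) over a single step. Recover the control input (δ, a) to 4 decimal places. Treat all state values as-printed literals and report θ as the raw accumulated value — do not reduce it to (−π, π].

a = (v'−v)/dt = (0.196900)/0.05 = 3.9380
Δθ = θ'−θ = -0.022837;  (v·dt/L) = 13.9000·0.05/2.4 = 0.289583
tan δ = Δθ·L/(v·dt) = -0.078862  →  δ = -0.0787

δ = -0.0787, a = 3.9380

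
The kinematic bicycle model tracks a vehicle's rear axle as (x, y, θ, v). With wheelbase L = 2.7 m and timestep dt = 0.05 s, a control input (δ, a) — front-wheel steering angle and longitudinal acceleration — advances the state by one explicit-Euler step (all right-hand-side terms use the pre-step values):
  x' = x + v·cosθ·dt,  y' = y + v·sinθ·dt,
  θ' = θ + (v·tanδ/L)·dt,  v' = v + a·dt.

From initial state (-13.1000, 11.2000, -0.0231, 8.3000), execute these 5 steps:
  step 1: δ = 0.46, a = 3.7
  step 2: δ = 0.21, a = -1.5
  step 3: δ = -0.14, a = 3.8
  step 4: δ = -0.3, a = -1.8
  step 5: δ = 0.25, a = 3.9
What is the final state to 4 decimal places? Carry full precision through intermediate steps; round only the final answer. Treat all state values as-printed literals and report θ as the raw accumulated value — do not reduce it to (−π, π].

(-10.9880, 11.2835, 0.0556, 8.7050)

after step 1 (δ=0.46, a=3.7): (-12.685111, 11.190414, 0.053052, 8.485000)
after step 2 (δ=0.21, a=-1.5): (-12.261458, 11.212911, 0.086543, 8.410000)
after step 3 (δ=-0.14, a=3.8): (-11.842531, 11.249257, 0.064596, 8.600000)
after step 4 (δ=-0.3, a=-1.8): (-11.413428, 11.277014, 0.015331, 8.510000)
after step 5 (δ=0.25, a=3.9): (-10.987978, 11.283538, 0.055571, 8.705000)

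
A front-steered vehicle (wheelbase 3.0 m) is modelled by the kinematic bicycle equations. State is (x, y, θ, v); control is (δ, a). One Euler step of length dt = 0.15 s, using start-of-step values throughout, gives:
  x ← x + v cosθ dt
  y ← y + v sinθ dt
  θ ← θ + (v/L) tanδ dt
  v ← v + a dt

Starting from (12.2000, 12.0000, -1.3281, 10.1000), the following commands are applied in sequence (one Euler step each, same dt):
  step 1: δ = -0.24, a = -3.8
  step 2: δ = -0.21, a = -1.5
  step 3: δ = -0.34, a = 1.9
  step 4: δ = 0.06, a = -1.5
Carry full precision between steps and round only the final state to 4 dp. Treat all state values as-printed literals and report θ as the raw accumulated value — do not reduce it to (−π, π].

after step 1 (δ=-0.24, a=-3.8): (12.564086, 10.529399, -1.451682, 9.530000)
after step 2 (δ=-0.21, a=-1.5): (12.733958, 9.110028, -1.553244, 9.305000)
after step 3 (δ=-0.34, a=1.9): (12.758455, 7.714493, -1.717820, 9.590000)
after step 4 (δ=0.06, a=-1.5): (12.547722, 6.291513, -1.689016, 9.365000)

(12.5477, 6.2915, -1.6890, 9.3650)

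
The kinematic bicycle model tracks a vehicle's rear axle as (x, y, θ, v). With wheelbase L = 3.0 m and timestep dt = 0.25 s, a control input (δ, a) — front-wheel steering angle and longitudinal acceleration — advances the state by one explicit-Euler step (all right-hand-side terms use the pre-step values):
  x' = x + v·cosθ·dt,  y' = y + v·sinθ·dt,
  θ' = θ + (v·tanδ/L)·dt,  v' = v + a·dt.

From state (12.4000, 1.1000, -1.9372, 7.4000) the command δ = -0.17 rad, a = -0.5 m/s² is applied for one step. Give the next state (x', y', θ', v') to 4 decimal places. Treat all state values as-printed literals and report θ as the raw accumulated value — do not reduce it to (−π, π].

(11.7372, -0.6272, -2.0431, 7.2750)

x' = 12.4000 + 7.4000·cos(-1.9372)·0.25 = 11.7372
y' = 1.1000 + 7.4000·sin(-1.9372)·0.25 = -0.6272
θ' = -1.9372 + (7.4000/3.0)·tan(-0.17)·0.25 = -2.0431
v' = 7.4000 − 0.5000·0.25 = 7.2750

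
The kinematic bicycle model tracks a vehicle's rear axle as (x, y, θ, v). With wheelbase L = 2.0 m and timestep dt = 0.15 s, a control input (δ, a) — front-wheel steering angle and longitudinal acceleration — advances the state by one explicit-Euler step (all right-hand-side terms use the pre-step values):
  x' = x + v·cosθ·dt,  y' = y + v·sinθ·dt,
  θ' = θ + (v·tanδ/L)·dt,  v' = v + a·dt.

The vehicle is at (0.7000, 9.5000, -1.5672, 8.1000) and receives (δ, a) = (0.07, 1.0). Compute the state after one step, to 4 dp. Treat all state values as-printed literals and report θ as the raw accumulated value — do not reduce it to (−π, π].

x' = 0.7000 + 8.1000·cos(-1.5672)·0.15 = 0.7044
y' = 9.5000 + 8.1000·sin(-1.5672)·0.15 = 8.2850
θ' = -1.5672 + (8.1000/2.0)·tan(0.07)·0.15 = -1.5246
v' = 8.1000 + 1.0000·0.15 = 8.2500

(0.7044, 8.2850, -1.5246, 8.2500)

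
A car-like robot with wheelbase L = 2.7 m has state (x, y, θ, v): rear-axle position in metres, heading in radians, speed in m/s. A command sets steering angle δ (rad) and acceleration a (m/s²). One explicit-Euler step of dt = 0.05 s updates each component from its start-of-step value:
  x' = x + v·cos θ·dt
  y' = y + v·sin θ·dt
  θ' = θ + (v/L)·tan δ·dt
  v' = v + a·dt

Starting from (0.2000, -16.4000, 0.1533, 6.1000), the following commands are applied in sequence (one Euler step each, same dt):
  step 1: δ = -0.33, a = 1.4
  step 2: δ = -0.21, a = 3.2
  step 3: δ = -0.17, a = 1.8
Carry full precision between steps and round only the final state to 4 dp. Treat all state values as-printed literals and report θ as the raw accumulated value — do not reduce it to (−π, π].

after step 1 (δ=-0.33, a=1.4): (0.501423, -16.353426, 0.114607, 6.170000)
after step 2 (δ=-0.21, a=3.2): (0.807899, -16.318147, 0.090254, 6.330000)
after step 3 (δ=-0.17, a=1.8): (1.123111, -16.289621, 0.070132, 6.420000)

(1.1231, -16.2896, 0.0701, 6.4200)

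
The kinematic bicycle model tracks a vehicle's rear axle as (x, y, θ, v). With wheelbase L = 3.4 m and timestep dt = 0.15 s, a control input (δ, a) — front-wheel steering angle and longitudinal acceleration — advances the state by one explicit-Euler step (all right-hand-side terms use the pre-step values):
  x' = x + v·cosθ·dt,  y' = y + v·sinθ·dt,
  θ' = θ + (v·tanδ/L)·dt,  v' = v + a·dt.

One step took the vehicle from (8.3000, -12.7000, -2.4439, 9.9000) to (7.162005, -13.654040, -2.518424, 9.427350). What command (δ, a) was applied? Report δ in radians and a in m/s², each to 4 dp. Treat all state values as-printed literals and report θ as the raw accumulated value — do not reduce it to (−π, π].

δ = -0.1690, a = -3.1510

a = (v'−v)/dt = (-0.472650)/0.15 = -3.1510
Δθ = θ'−θ = -0.074524;  (v·dt/L) = 9.9000·0.15/3.4 = 0.436765
tan δ = Δθ·L/(v·dt) = -0.170627  →  δ = -0.1690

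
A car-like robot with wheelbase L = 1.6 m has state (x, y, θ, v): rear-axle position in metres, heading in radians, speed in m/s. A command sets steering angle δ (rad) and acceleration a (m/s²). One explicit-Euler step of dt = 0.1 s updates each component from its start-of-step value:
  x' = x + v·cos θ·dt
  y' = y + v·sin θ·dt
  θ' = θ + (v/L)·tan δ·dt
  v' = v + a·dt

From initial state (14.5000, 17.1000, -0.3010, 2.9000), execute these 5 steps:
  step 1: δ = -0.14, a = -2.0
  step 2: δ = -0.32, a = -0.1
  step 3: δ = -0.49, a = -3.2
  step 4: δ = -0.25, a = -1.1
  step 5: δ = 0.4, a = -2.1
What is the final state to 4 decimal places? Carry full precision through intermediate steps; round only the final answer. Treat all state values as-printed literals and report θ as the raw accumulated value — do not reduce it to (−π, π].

(15.6906, 16.6089, -0.4502, 2.0500)

after step 1 (δ=-0.14, a=-2.0): (14.776962, 17.014022, -0.326542, 2.700000)
after step 2 (δ=-0.32, a=-0.1): (15.032694, 16.927414, -0.382464, 2.690000)
after step 3 (δ=-0.49, a=-3.2): (15.282258, 16.827021, -0.472140, 2.370000)
after step 4 (δ=-0.25, a=-1.1): (15.493330, 16.719235, -0.509962, 2.260000)
after step 5 (δ=0.4, a=-2.1): (15.690574, 16.608915, -0.450243, 2.050000)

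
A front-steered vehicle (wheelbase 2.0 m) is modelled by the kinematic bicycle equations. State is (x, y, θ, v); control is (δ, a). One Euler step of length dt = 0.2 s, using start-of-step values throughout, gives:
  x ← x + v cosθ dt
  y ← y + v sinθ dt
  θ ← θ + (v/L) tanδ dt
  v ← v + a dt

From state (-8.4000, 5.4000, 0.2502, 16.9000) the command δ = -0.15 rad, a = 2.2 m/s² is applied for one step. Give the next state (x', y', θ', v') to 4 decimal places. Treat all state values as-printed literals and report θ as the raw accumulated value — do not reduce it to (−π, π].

x' = -8.4000 + 16.9000·cos(0.2502)·0.2 = -5.1252
y' = 5.4000 + 16.9000·sin(0.2502)·0.2 = 6.2369
θ' = 0.2502 + (16.9000/2.0)·tan(-0.15)·0.2 = -0.0052
v' = 16.9000 + 2.2000·0.2 = 17.3400

(-5.1252, 6.2369, -0.0052, 17.3400)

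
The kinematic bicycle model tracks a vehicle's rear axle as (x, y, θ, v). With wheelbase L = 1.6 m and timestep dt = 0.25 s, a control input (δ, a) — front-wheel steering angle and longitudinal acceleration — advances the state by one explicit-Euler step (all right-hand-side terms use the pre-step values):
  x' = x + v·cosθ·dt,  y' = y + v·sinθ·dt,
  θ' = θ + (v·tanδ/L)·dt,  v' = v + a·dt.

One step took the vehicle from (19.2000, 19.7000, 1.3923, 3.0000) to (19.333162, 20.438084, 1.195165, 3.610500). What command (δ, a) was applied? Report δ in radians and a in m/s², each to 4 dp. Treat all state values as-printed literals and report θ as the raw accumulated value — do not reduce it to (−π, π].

a = (v'−v)/dt = (0.610500)/0.25 = 2.4420
Δθ = θ'−θ = -0.197135;  (v·dt/L) = 3.0000·0.25/1.6 = 0.468750
tan δ = Δθ·L/(v·dt) = -0.420555  →  δ = -0.3981

δ = -0.3981, a = 2.4420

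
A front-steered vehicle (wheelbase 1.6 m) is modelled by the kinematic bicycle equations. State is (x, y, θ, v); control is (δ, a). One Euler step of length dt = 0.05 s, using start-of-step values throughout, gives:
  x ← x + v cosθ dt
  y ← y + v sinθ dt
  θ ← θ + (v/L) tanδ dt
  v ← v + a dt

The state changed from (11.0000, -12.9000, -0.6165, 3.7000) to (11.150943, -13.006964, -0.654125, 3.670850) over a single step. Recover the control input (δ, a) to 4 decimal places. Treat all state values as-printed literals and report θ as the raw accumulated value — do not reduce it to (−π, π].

a = (v'−v)/dt = (-0.029150)/0.05 = -0.5830
Δθ = θ'−θ = -0.037625;  (v·dt/L) = 3.7000·0.05/1.6 = 0.115625
tan δ = Δθ·L/(v·dt) = -0.325405  →  δ = -0.3146

δ = -0.3146, a = -0.5830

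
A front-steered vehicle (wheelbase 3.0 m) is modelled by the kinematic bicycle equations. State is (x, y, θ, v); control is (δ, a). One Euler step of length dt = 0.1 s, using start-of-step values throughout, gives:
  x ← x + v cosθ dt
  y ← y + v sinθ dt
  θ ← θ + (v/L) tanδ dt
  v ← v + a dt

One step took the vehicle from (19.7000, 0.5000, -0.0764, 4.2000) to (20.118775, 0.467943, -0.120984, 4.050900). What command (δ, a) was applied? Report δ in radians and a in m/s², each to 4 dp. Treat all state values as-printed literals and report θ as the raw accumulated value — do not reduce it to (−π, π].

a = (v'−v)/dt = (-0.149100)/0.1 = -1.4910
Δθ = θ'−θ = -0.044584;  (v·dt/L) = 4.2000·0.1/3.0 = 0.140000
tan δ = Δθ·L/(v·dt) = -0.318457  →  δ = -0.3083

δ = -0.3083, a = -1.4910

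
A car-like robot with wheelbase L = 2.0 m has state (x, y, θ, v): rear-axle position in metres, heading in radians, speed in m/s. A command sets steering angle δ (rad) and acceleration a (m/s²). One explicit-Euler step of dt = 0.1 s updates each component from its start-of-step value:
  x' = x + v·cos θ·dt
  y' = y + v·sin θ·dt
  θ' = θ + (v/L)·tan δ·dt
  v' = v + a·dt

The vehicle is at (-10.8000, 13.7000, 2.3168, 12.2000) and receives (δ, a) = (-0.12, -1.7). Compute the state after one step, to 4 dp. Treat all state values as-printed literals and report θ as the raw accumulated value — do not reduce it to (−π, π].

(-11.6280, 14.5960, 2.2432, 12.0300)

x' = -10.8000 + 12.2000·cos(2.3168)·0.1 = -11.6280
y' = 13.7000 + 12.2000·sin(2.3168)·0.1 = 14.5960
θ' = 2.3168 + (12.2000/2.0)·tan(-0.12)·0.1 = 2.2432
v' = 12.2000 − 1.7000·0.1 = 12.0300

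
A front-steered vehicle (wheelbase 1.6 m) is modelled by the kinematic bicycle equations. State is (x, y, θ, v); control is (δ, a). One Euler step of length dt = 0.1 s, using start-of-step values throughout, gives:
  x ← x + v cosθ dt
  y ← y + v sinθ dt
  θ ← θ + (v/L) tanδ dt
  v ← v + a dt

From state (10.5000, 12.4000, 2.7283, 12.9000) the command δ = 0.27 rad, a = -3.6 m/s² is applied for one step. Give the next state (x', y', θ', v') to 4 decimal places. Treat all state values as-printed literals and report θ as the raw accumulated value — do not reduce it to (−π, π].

(9.3186, 12.9181, 2.9514, 12.5400)

x' = 10.5000 + 12.9000·cos(2.7283)·0.1 = 9.3186
y' = 12.4000 + 12.9000·sin(2.7283)·0.1 = 12.9181
θ' = 2.7283 + (12.9000/1.6)·tan(0.27)·0.1 = 2.9514
v' = 12.9000 − 3.6000·0.1 = 12.5400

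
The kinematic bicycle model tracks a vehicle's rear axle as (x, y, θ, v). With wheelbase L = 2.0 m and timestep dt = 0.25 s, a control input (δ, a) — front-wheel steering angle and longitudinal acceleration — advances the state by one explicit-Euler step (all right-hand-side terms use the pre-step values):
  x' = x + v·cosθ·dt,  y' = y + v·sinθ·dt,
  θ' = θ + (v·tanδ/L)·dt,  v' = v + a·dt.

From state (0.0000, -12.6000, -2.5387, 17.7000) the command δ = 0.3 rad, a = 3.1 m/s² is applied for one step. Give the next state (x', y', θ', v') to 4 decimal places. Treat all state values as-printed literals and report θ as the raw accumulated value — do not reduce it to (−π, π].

(-3.6449, -15.1091, -1.8543, 18.4750)

x' = 0.0000 + 17.7000·cos(-2.5387)·0.25 = -3.6449
y' = -12.6000 + 17.7000·sin(-2.5387)·0.25 = -15.1091
θ' = -2.5387 + (17.7000/2.0)·tan(0.3)·0.25 = -1.8543
v' = 17.7000 + 3.1000·0.25 = 18.4750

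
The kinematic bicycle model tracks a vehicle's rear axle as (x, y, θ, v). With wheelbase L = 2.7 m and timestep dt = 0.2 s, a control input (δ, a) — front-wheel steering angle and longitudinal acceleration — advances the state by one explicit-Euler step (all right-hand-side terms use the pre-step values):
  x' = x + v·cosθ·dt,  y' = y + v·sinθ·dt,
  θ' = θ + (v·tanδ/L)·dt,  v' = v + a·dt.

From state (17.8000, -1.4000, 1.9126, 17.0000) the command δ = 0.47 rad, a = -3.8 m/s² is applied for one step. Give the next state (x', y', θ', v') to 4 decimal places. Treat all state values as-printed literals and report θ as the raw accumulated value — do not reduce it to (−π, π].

(16.6604, 1.8033, 2.5523, 16.2400)

x' = 17.8000 + 17.0000·cos(1.9126)·0.2 = 16.6604
y' = -1.4000 + 17.0000·sin(1.9126)·0.2 = 1.8033
θ' = 1.9126 + (17.0000/2.7)·tan(0.47)·0.2 = 2.5523
v' = 17.0000 − 3.8000·0.2 = 16.2400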